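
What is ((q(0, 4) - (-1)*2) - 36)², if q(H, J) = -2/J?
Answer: 4761/4 ≈ 1190.3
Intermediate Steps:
((q(0, 4) - (-1)*2) - 36)² = ((-2/4 - (-1)*2) - 36)² = ((-2*¼ - 1*(-2)) - 36)² = ((-½ + 2) - 36)² = (3/2 - 36)² = (-69/2)² = 4761/4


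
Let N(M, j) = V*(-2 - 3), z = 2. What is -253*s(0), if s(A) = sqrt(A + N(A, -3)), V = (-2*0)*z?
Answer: 0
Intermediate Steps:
V = 0 (V = -2*0*2 = 0*2 = 0)
N(M, j) = 0 (N(M, j) = 0*(-2 - 3) = 0*(-5) = 0)
s(A) = sqrt(A) (s(A) = sqrt(A + 0) = sqrt(A))
-253*s(0) = -253*sqrt(0) = -253*0 = 0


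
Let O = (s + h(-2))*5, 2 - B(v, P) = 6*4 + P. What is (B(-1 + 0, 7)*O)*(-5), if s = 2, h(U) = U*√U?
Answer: 1450 - 1450*I*√2 ≈ 1450.0 - 2050.6*I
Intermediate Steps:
h(U) = U^(3/2)
B(v, P) = -22 - P (B(v, P) = 2 - (6*4 + P) = 2 - (24 + P) = 2 + (-24 - P) = -22 - P)
O = 10 - 10*I*√2 (O = (2 + (-2)^(3/2))*5 = (2 - 2*I*√2)*5 = 10 - 10*I*√2 ≈ 10.0 - 14.142*I)
(B(-1 + 0, 7)*O)*(-5) = ((-22 - 1*7)*(10 - 10*I*√2))*(-5) = ((-22 - 7)*(10 - 10*I*√2))*(-5) = -29*(10 - 10*I*√2)*(-5) = (-290 + 290*I*√2)*(-5) = 1450 - 1450*I*√2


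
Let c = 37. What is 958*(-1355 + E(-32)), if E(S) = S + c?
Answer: -1293300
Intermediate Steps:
E(S) = 37 + S (E(S) = S + 37 = 37 + S)
958*(-1355 + E(-32)) = 958*(-1355 + (37 - 32)) = 958*(-1355 + 5) = 958*(-1350) = -1293300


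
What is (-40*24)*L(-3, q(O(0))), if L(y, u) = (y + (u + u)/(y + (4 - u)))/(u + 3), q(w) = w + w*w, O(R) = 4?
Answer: 93120/437 ≈ 213.09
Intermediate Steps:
q(w) = w + w²
L(y, u) = (y + 2*u/(4 + y - u))/(3 + u) (L(y, u) = (y + (2*u)/(4 + y - u))/(3 + u) = (y + 2*u/(4 + y - u))/(3 + u))
(-40*24)*L(-3, q(O(0))) = (-40*24)*(((-3)² + 2*(4*(1 + 4)) + 4*(-3) - 1*4*(1 + 4)*(-3))/(12 + 4*(1 + 4) - (4*(1 + 4))² + 3*(-3) + (4*(1 + 4))*(-3))) = -960*(9 + 2*(4*5) - 12 - 1*4*5*(-3))/(12 + 4*5 - (4*5)² - 9 + (4*5)*(-3)) = -960*(9 + 2*20 - 12 - 1*20*(-3))/(12 + 20 - 1*20² - 9 + 20*(-3)) = -960*(9 + 40 - 12 + 60)/(12 + 20 - 1*400 - 9 - 60) = -960*97/(12 + 20 - 400 - 9 - 60) = -960*97/(-437) = -(-960)*97/437 = -960*(-97/437) = 93120/437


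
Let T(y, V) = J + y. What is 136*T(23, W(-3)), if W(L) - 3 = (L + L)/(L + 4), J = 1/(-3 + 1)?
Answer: 3060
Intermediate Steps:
J = -1/2 (J = 1/(-2) = -1/2 ≈ -0.50000)
W(L) = 3 + 2*L/(4 + L) (W(L) = 3 + (L + L)/(L + 4) = 3 + (2*L)/(4 + L) = 3 + 2*L/(4 + L))
T(y, V) = -1/2 + y
136*T(23, W(-3)) = 136*(-1/2 + 23) = 136*(45/2) = 3060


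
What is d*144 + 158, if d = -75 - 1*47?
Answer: -17410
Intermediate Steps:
d = -122 (d = -75 - 47 = -122)
d*144 + 158 = -122*144 + 158 = -17568 + 158 = -17410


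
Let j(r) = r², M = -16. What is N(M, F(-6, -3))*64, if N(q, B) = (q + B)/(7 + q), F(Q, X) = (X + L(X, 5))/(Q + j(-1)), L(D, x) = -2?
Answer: 320/3 ≈ 106.67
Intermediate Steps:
F(Q, X) = (-2 + X)/(1 + Q) (F(Q, X) = (X - 2)/(Q + (-1)²) = (-2 + X)/(Q + 1) = (-2 + X)/(1 + Q))
N(q, B) = (B + q)/(7 + q)
N(M, F(-6, -3))*64 = (((-2 - 3)/(1 - 6) - 16)/(7 - 16))*64 = ((-5/(-5) - 16)/(-9))*64 = -(-⅕*(-5) - 16)/9*64 = -(1 - 16)/9*64 = -⅑*(-15)*64 = (5/3)*64 = 320/3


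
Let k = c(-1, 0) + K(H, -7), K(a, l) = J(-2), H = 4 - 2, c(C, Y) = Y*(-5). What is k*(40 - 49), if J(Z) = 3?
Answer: -27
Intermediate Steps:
c(C, Y) = -5*Y
H = 2
K(a, l) = 3
k = 3 (k = -5*0 + 3 = 0 + 3 = 3)
k*(40 - 49) = 3*(40 - 49) = 3*(-9) = -27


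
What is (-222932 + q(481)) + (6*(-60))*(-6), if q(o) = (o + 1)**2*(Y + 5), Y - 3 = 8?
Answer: 3496412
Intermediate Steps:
Y = 11 (Y = 3 + 8 = 11)
q(o) = 16*(1 + o)**2 (q(o) = (o + 1)**2*(11 + 5) = (1 + o)**2*16 = 16*(1 + o)**2)
(-222932 + q(481)) + (6*(-60))*(-6) = (-222932 + 16*(1 + 481)**2) + (6*(-60))*(-6) = (-222932 + 16*482**2) - 360*(-6) = (-222932 + 16*232324) + 2160 = (-222932 + 3717184) + 2160 = 3494252 + 2160 = 3496412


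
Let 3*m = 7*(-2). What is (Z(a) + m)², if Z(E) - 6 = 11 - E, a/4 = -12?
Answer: 32761/9 ≈ 3640.1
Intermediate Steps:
a = -48 (a = 4*(-12) = -48)
m = -14/3 (m = (7*(-2))/3 = (⅓)*(-14) = -14/3 ≈ -4.6667)
Z(E) = 17 - E (Z(E) = 6 + (11 - E) = 17 - E)
(Z(a) + m)² = ((17 - 1*(-48)) - 14/3)² = ((17 + 48) - 14/3)² = (65 - 14/3)² = (181/3)² = 32761/9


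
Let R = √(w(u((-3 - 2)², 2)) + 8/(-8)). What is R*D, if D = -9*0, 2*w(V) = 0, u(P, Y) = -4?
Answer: 0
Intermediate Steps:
w(V) = 0 (w(V) = (½)*0 = 0)
D = 0
R = I (R = √(0 + 8/(-8)) = √(0 + 8*(-⅛)) = √(0 - 1) = √(-1) = I ≈ 1.0*I)
R*D = I*0 = 0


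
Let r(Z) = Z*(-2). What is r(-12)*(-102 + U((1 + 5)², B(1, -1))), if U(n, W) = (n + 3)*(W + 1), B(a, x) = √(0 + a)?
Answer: -576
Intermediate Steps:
B(a, x) = √a
r(Z) = -2*Z
U(n, W) = (1 + W)*(3 + n) (U(n, W) = (3 + n)*(1 + W) = (1 + W)*(3 + n))
r(-12)*(-102 + U((1 + 5)², B(1, -1))) = (-2*(-12))*(-102 + (3 + (1 + 5)² + 3*√1 + √1*(1 + 5)²)) = 24*(-102 + (3 + 6² + 3*1 + 1*6²)) = 24*(-102 + (3 + 36 + 3 + 1*36)) = 24*(-102 + (3 + 36 + 3 + 36)) = 24*(-102 + 78) = 24*(-24) = -576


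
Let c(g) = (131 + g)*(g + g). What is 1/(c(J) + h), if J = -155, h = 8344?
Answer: 1/15784 ≈ 6.3355e-5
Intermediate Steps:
c(g) = 2*g*(131 + g) (c(g) = (131 + g)*(2*g) = 2*g*(131 + g))
1/(c(J) + h) = 1/(2*(-155)*(131 - 155) + 8344) = 1/(2*(-155)*(-24) + 8344) = 1/(7440 + 8344) = 1/15784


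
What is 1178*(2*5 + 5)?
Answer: 17670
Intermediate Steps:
1178*(2*5 + 5) = 1178*(10 + 5) = 1178*15 = 17670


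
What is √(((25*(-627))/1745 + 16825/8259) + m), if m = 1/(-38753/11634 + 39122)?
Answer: I*√11952052536036491716385475362370/1311795153468645 ≈ 2.6355*I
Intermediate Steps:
m = 11634/455106595 (m = 1/(-38753*1/11634 + 39122) = 1/(-38753/11634 + 39122) = 1/(455106595/11634) = 11634/455106595 ≈ 2.5563e-5)
√(((25*(-627))/1745 + 16825/8259) + m) = √(((25*(-627))/1745 + 16825/8259) + 11634/455106595) = √((-15675*1/1745 + 16825*(1/8259)) + 11634/455106595) = √((-3135/349 + 16825/8259) + 11634/455106595) = √(-20020040/2882391 + 11634/455106595) = √(-9111218702426906/1311795153468645) = I*√11952052536036491716385475362370/1311795153468645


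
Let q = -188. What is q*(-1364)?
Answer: 256432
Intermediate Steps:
q*(-1364) = -188*(-1364) = 256432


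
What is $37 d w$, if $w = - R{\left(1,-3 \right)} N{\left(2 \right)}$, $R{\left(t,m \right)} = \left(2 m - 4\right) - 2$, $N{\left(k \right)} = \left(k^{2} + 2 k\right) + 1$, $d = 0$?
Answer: $0$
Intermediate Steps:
$N{\left(k \right)} = 1 + k^{2} + 2 k$
$R{\left(t,m \right)} = -6 + 2 m$ ($R{\left(t,m \right)} = \left(-4 + 2 m\right) - 2 = -6 + 2 m$)
$w = 108$ ($w = - (-6 + 2 \left(-3\right)) \left(1 + 2^{2} + 2 \cdot 2\right) = - (-6 - 6) \left(1 + 4 + 4\right) = \left(-1\right) \left(-12\right) 9 = 12 \cdot 9 = 108$)
$37 d w = 37 \cdot 0 \cdot 108 = 0 \cdot 108 = 0$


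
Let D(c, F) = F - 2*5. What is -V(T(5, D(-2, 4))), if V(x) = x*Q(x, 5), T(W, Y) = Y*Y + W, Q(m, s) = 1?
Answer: -41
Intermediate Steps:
D(c, F) = -10 + F (D(c, F) = F - 10 = -10 + F)
T(W, Y) = W + Y**2 (T(W, Y) = Y**2 + W = W + Y**2)
V(x) = x (V(x) = x*1 = x)
-V(T(5, D(-2, 4))) = -(5 + (-10 + 4)**2) = -(5 + (-6)**2) = -(5 + 36) = -1*41 = -41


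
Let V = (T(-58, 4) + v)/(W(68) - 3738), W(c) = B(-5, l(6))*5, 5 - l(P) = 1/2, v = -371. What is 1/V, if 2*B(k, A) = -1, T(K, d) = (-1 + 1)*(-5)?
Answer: 7481/742 ≈ 10.082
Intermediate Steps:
T(K, d) = 0 (T(K, d) = 0*(-5) = 0)
l(P) = 9/2 (l(P) = 5 - 1/2 = 9/2)
B(k, A) = -1/2 (B(k, A) = (1/2)*(-1) = -1/2)
W(c) = -5/2 (W(c) = -1/2*5 = -5/2)
V = 742/7481 (V = (0 - 371)/(-5/2 - 3738) = -371/(-7481/2) = -371*(-2/7481) = 742/7481 ≈ 0.099185)
1/V = 1/(742/7481) = 7481/742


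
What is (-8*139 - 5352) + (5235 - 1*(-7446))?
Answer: 6217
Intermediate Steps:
(-8*139 - 5352) + (5235 - 1*(-7446)) = (-1112 - 5352) + (5235 + 7446) = -6464 + 12681 = 6217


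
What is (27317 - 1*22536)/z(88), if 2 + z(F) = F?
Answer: 4781/86 ≈ 55.593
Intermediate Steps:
z(F) = -2 + F
(27317 - 1*22536)/z(88) = (27317 - 1*22536)/(-2 + 88) = (27317 - 22536)/86 = 4781*(1/86) = 4781/86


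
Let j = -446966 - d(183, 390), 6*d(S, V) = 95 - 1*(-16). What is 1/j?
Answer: -2/893969 ≈ -2.2372e-6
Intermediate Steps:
d(S, V) = 37/2 (d(S, V) = (95 - 1*(-16))/6 = (95 + 16)/6 = (1/6)*111 = 37/2)
j = -893969/2 (j = -446966 - 1*37/2 = -446966 - 37/2 = -893969/2 ≈ -4.4698e+5)
1/j = 1/(-893969/2) = -2/893969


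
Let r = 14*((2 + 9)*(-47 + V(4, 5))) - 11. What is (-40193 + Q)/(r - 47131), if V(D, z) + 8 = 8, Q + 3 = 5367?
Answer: 34829/54380 ≈ 0.64047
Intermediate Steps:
Q = 5364 (Q = -3 + 5367 = 5364)
V(D, z) = 0 (V(D, z) = -8 + 8 = 0)
r = -7249 (r = 14*((2 + 9)*(-47 + 0)) - 11 = 14*(11*(-47)) - 11 = 14*(-517) - 11 = -7238 - 11 = -7249)
(-40193 + Q)/(r - 47131) = (-40193 + 5364)/(-7249 - 47131) = -34829/(-54380) = -34829*(-1/54380) = 34829/54380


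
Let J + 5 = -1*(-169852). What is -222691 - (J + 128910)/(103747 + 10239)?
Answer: -25383955083/113986 ≈ -2.2269e+5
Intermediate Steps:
J = 169847 (J = -5 - 1*(-169852) = -5 + 169852 = 169847)
-222691 - (J + 128910)/(103747 + 10239) = -222691 - (169847 + 128910)/(103747 + 10239) = -222691 - 298757/113986 = -25383955083/113986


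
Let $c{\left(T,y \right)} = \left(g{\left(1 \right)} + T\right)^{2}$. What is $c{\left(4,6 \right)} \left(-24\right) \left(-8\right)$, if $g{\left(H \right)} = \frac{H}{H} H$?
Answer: $4800$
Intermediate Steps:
$g{\left(H \right)} = H$ ($g{\left(H \right)} = 1 H = H$)
$c{\left(T,y \right)} = \left(1 + T\right)^{2}$
$c{\left(4,6 \right)} \left(-24\right) \left(-8\right) = \left(1 + 4\right)^{2} \left(-24\right) \left(-8\right) = 5^{2} \left(-24\right) \left(-8\right) = 25 \left(-24\right) \left(-8\right) = \left(-600\right) \left(-8\right) = 4800$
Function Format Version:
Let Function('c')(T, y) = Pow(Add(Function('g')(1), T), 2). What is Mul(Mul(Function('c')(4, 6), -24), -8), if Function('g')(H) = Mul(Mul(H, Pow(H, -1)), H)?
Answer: 4800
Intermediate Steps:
Function('g')(H) = H (Function('g')(H) = Mul(1, H) = H)
Function('c')(T, y) = Pow(Add(1, T), 2)
Mul(Mul(Function('c')(4, 6), -24), -8) = Mul(Mul(Pow(Add(1, 4), 2), -24), -8) = Mul(Mul(Pow(5, 2), -24), -8) = Mul(Mul(25, -24), -8) = Mul(-600, -8) = 4800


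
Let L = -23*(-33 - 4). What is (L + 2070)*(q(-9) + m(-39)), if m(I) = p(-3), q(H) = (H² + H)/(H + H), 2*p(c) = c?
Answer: -32131/2 ≈ -16066.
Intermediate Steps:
p(c) = c/2
L = 851 (L = -23*(-37) = 851)
q(H) = (H + H²)/(2*H) (q(H) = (H + H²)/((2*H)) = (H + H²)*(1/(2*H)) = (H + H²)/(2*H))
m(I) = -3/2 (m(I) = (½)*(-3) = -3/2)
(L + 2070)*(q(-9) + m(-39)) = (851 + 2070)*((½ + (½)*(-9)) - 3/2) = 2921*((½ - 9/2) - 3/2) = 2921*(-4 - 3/2) = 2921*(-11/2) = -32131/2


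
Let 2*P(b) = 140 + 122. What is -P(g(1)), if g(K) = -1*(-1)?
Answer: -131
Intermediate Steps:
g(K) = 1
P(b) = 131 (P(b) = (140 + 122)/2 = (½)*262 = 131)
-P(g(1)) = -1*131 = -131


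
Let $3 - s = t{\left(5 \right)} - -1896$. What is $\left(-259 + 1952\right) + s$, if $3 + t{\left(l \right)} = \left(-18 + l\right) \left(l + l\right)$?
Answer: $-67$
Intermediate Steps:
$t{\left(l \right)} = -3 + 2 l \left(-18 + l\right)$ ($t{\left(l \right)} = -3 + \left(-18 + l\right) \left(l + l\right) = -3 + \left(-18 + l\right) 2 l = -3 + 2 l \left(-18 + l\right)$)
$s = -1760$ ($s = 3 - \left(\left(-3 - 180 + 2 \cdot 5^{2}\right) - -1896\right) = 3 - \left(\left(-3 - 180 + 2 \cdot 25\right) + 1896\right) = 3 - \left(\left(-3 - 180 + 50\right) + 1896\right) = 3 - \left(-133 + 1896\right) = 3 - 1763 = -1760$)
$\left(-259 + 1952\right) + s = \left(-259 + 1952\right) - 1760 = 1693 - 1760 = -67$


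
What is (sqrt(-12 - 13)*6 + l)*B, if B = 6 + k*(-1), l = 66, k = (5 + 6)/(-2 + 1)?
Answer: 1122 + 510*I ≈ 1122.0 + 510.0*I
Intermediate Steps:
k = -11 (k = 11/(-1) = 11*(-1) = -11)
B = 17 (B = 6 - 11*(-1) = 6 + 11 = 17)
(sqrt(-12 - 13)*6 + l)*B = (sqrt(-12 - 13)*6 + 66)*17 = (sqrt(-25)*6 + 66)*17 = ((5*I)*6 + 66)*17 = (30*I + 66)*17 = (66 + 30*I)*17 = 1122 + 510*I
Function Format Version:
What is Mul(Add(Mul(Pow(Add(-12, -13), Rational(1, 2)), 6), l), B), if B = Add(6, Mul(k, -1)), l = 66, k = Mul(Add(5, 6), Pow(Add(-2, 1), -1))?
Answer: Add(1122, Mul(510, I)) ≈ Add(1122.0, Mul(510.00, I))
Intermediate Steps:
k = -11 (k = Mul(11, Pow(-1, -1)) = Mul(11, -1) = -11)
B = 17 (B = Add(6, Mul(-11, -1)) = Add(6, 11) = 17)
Mul(Add(Mul(Pow(Add(-12, -13), Rational(1, 2)), 6), l), B) = Mul(Add(Mul(Pow(Add(-12, -13), Rational(1, 2)), 6), 66), 17) = Mul(Add(Mul(Pow(-25, Rational(1, 2)), 6), 66), 17) = Mul(Add(Mul(Mul(5, I), 6), 66), 17) = Mul(Add(Mul(30, I), 66), 17) = Mul(Add(66, Mul(30, I)), 17) = Add(1122, Mul(510, I))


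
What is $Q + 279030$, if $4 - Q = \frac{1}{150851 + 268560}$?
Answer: $\frac{117029928973}{419411} \approx 2.7903 \cdot 10^{5}$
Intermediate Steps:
$Q = \frac{1677643}{419411}$ ($Q = 4 - \frac{1}{150851 + 268560} = 4 - \frac{1}{419411} = \frac{1677643}{419411} \approx 4.0$)
$Q + 279030 = \frac{1677643}{419411} + 279030 = \frac{117029928973}{419411}$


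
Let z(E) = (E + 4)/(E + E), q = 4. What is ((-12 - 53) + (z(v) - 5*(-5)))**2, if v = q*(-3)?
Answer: 14161/9 ≈ 1573.4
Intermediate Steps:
v = -12 (v = 4*(-3) = -12)
z(E) = (4 + E)/(2*E) (z(E) = (4 + E)/((2*E)) = (4 + E)*(1/(2*E)) = (4 + E)/(2*E))
((-12 - 53) + (z(v) - 5*(-5)))**2 = ((-12 - 53) + ((1/2)*(4 - 12)/(-12) - 5*(-5)))**2 = (-65 + ((1/2)*(-1/12)*(-8) + 25))**2 = (-65 + (1/3 + 25))**2 = (-65 + 76/3)**2 = (-119/3)**2 = 14161/9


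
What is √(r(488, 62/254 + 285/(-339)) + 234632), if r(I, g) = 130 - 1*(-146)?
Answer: 2*√58727 ≈ 484.67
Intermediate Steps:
r(I, g) = 276 (r(I, g) = 130 + 146 = 276)
√(r(488, 62/254 + 285/(-339)) + 234632) = √(276 + 234632) = √234908 = 2*√58727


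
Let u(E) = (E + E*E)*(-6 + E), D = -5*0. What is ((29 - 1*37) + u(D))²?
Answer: 64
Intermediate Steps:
D = 0
u(E) = (-6 + E)*(E + E²) (u(E) = (E + E²)*(-6 + E) = (-6 + E)*(E + E²))
((29 - 1*37) + u(D))² = ((29 - 1*37) + 0*(-6 + 0² - 5*0))² = ((29 - 37) + 0*(-6 + 0 + 0))² = (-8 + 0*(-6))² = (-8 + 0)² = (-8)² = 64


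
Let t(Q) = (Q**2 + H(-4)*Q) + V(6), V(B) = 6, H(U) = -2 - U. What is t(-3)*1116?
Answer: 10044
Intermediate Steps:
t(Q) = 6 + Q**2 + 2*Q (t(Q) = (Q**2 + (-2 - 1*(-4))*Q) + 6 = (Q**2 + (-2 + 4)*Q) + 6 = (Q**2 + 2*Q) + 6 = 6 + Q**2 + 2*Q)
t(-3)*1116 = (6 + (-3)**2 + 2*(-3))*1116 = (6 + 9 - 6)*1116 = 9*1116 = 10044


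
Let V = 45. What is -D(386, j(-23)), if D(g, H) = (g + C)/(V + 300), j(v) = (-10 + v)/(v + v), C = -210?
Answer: -176/345 ≈ -0.51015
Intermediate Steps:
j(v) = (-10 + v)/(2*v) (j(v) = (-10 + v)/((2*v)) = (-10 + v)*(1/(2*v)) = (-10 + v)/(2*v))
D(g, H) = -14/23 + g/345 (D(g, H) = (g - 210)/(45 + 300) = (-210 + g)/345 = (-210 + g)*(1/345) = -14/23 + g/345)
-D(386, j(-23)) = -(-14/23 + (1/345)*386) = -(-14/23 + 386/345) = -1*176/345 = -176/345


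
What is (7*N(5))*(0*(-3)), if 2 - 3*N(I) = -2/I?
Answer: 0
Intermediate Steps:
N(I) = ⅔ + 2/(3*I) (N(I) = ⅔ - (-2)/(3*I) = ⅔ + 2/(3*I))
(7*N(5))*(0*(-3)) = (7*((⅔)*(1 + 5)/5))*(0*(-3)) = (7*((⅔)*(⅕)*6))*0 = (7*(⅘))*0 = (28/5)*0 = 0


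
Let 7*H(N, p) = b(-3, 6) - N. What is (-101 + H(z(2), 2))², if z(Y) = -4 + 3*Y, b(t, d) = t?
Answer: 506944/49 ≈ 10346.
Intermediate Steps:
H(N, p) = -3/7 - N/7 (H(N, p) = (-3 - N)/7 = -3/7 - N/7)
(-101 + H(z(2), 2))² = (-101 + (-3/7 - (-4 + 3*2)/7))² = (-101 + (-3/7 - (-4 + 6)/7))² = (-101 + (-3/7 - ⅐*2))² = (-101 + (-3/7 - 2/7))² = (-101 - 5/7)² = (-712/7)² = 506944/49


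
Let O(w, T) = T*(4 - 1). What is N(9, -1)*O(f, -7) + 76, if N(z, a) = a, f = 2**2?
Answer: 97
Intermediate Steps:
f = 4
O(w, T) = 3*T (O(w, T) = T*3 = 3*T)
N(9, -1)*O(f, -7) + 76 = -3*(-7) + 76 = -1*(-21) + 76 = 21 + 76 = 97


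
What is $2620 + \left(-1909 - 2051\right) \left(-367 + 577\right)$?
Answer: $-828980$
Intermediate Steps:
$2620 + \left(-1909 - 2051\right) \left(-367 + 577\right) = 2620 - 831600 = -828980$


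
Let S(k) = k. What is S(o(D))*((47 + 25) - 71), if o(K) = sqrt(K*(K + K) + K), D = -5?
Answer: 3*sqrt(5) ≈ 6.7082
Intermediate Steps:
o(K) = sqrt(K + 2*K**2) (o(K) = sqrt(K*(2*K) + K) = sqrt(2*K**2 + K) = sqrt(K + 2*K**2))
S(o(D))*((47 + 25) - 71) = sqrt(-5*(1 + 2*(-5)))*((47 + 25) - 71) = sqrt(-5*(1 - 10))*(72 - 71) = sqrt(-5*(-9))*1 = sqrt(45)*1 = (3*sqrt(5))*1 = 3*sqrt(5)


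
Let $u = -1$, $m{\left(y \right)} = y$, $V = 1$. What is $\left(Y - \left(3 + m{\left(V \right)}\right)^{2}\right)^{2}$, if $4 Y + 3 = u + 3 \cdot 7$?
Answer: $\frac{2209}{16} \approx 138.06$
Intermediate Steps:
$Y = \frac{17}{4}$ ($Y = - \frac{3}{4} + \frac{-1 + 3 \cdot 7}{4} = - \frac{3}{4} + \frac{-1 + 21}{4} = - \frac{3}{4} + \frac{1}{4} \cdot 20 = - \frac{3}{4} + 5 = \frac{17}{4} \approx 4.25$)
$\left(Y - \left(3 + m{\left(V \right)}\right)^{2}\right)^{2} = \left(\frac{17}{4} - \left(3 + 1\right)^{2}\right)^{2} = \left(\frac{17}{4} - 4^{2}\right)^{2} = \left(\frac{17}{4} - 16\right)^{2} = \left(- \frac{47}{4}\right)^{2} = \frac{2209}{16}$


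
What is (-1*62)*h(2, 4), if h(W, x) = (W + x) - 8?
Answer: 124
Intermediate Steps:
h(W, x) = -8 + W + x
(-1*62)*h(2, 4) = (-1*62)*(-8 + 2 + 4) = -62*(-2) = 124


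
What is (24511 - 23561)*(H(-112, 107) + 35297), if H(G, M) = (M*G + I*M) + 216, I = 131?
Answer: 35668700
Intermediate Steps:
H(G, M) = 216 + 131*M + G*M (H(G, M) = (M*G + 131*M) + 216 = (G*M + 131*M) + 216 = (131*M + G*M) + 216 = 216 + 131*M + G*M)
(24511 - 23561)*(H(-112, 107) + 35297) = (24511 - 23561)*((216 + 131*107 - 112*107) + 35297) = 950*((216 + 14017 - 11984) + 35297) = 950*(2249 + 35297) = 950*37546 = 35668700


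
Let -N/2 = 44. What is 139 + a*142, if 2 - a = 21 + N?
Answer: 9937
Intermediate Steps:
N = -88 (N = -2*44 = -88)
a = 69 (a = 2 - (21 - 88) = 2 - 1*(-67) = 2 + 67 = 69)
139 + a*142 = 139 + 69*142 = 139 + 9798 = 9937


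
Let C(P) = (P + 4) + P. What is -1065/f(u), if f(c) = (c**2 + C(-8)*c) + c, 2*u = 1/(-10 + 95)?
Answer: 10259500/623 ≈ 16468.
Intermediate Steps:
C(P) = 4 + 2*P (C(P) = (4 + P) + P = 4 + 2*P)
u = 1/170 (u = 1/(2*(-10 + 95)) = (1/2)/85 = (1/2)*(1/85) = 1/170 ≈ 0.0058824)
f(c) = c**2 - 11*c (f(c) = (c**2 + (4 + 2*(-8))*c) + c = (c**2 + (4 - 16)*c) + c = (c**2 - 12*c) + c = c**2 - 11*c)
-1065/f(u) = -1065*170/(-11 + 1/170) = -1065/((1/170)*(-1869/170)) = -1065/(-1869/28900) = -1065*(-28900/1869) = 10259500/623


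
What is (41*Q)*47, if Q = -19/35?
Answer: -36613/35 ≈ -1046.1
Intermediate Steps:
Q = -19/35 (Q = -19*1/35 = -19/35 ≈ -0.54286)
(41*Q)*47 = (41*(-19/35))*47 = -779/35*47 = -36613/35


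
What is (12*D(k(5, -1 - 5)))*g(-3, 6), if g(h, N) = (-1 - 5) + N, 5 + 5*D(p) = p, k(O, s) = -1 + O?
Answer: 0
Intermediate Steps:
D(p) = -1 + p/5
g(h, N) = -6 + N
(12*D(k(5, -1 - 5)))*g(-3, 6) = (12*(-1 + (-1 + 5)/5))*(-6 + 6) = (12*(-1 + (⅕)*4))*0 = (12*(-1 + ⅘))*0 = (12*(-⅕))*0 = -12/5*0 = 0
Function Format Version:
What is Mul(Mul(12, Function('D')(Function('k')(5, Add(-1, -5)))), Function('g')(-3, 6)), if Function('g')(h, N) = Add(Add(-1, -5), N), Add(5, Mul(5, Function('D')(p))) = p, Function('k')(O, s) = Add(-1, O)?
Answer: 0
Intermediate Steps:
Function('D')(p) = Add(-1, Mul(Rational(1, 5), p))
Function('g')(h, N) = Add(-6, N)
Mul(Mul(12, Function('D')(Function('k')(5, Add(-1, -5)))), Function('g')(-3, 6)) = Mul(Mul(12, Add(-1, Mul(Rational(1, 5), Add(-1, 5)))), Add(-6, 6)) = Mul(Mul(12, Add(-1, Mul(Rational(1, 5), 4))), 0) = Mul(Mul(12, Add(-1, Rational(4, 5))), 0) = Mul(Mul(12, Rational(-1, 5)), 0) = Mul(Rational(-12, 5), 0) = 0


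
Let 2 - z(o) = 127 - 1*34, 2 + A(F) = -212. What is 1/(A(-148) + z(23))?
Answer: -1/305 ≈ -0.0032787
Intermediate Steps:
A(F) = -214 (A(F) = -2 - 212 = -214)
z(o) = -91 (z(o) = 2 - (127 - 1*34) = 2 - (127 - 34) = 2 - 1*93 = 2 - 93 = -91)
1/(A(-148) + z(23)) = 1/(-214 - 91) = 1/(-305) = -1/305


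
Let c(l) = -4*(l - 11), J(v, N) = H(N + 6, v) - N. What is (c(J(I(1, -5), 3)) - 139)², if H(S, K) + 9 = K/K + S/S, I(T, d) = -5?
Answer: 3025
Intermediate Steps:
H(S, K) = -7 (H(S, K) = -9 + (K/K + S/S) = -9 + (1 + 1) = -9 + 2 = -7)
J(v, N) = -7 - N
c(l) = 44 - 4*l (c(l) = -4*(-11 + l) = 44 - 4*l)
(c(J(I(1, -5), 3)) - 139)² = ((44 - 4*(-7 - 1*3)) - 139)² = ((44 - 4*(-7 - 3)) - 139)² = ((44 - 4*(-10)) - 139)² = ((44 + 40) - 139)² = (84 - 139)² = (-55)² = 3025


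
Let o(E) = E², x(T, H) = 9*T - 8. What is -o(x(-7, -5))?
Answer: -5041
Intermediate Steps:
x(T, H) = -8 + 9*T
-o(x(-7, -5)) = -(-8 + 9*(-7))² = -(-8 - 63)² = -1*(-71)² = -1*5041 = -5041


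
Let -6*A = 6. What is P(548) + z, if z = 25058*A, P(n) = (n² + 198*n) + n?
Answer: 384298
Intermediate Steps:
A = -1 (A = -⅙*6 = -1)
P(n) = n² + 199*n
z = -25058 (z = 25058*(-1) = -25058)
P(548) + z = 548*(199 + 548) - 25058 = 548*747 - 25058 = 409356 - 25058 = 384298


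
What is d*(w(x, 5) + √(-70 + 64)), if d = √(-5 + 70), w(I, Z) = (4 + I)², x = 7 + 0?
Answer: √65*(121 + I*√6) ≈ 975.53 + 19.748*I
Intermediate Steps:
x = 7
d = √65 ≈ 8.0623
d*(w(x, 5) + √(-70 + 64)) = √65*((4 + 7)² + √(-70 + 64)) = √65*(11² + √(-6)) = √65*(121 + I*√6)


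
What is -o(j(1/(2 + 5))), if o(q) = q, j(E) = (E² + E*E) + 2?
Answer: -100/49 ≈ -2.0408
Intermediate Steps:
j(E) = 2 + 2*E² (j(E) = (E² + E²) + 2 = 2*E² + 2 = 2 + 2*E²)
-o(j(1/(2 + 5))) = -(2 + 2*(1/(2 + 5))²) = -(2 + 2*(1/7)²) = -(2 + 2*(⅐)²) = -(2 + 2*(1/49)) = -(2 + 2/49) = -1*100/49 = -100/49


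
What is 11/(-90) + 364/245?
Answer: 859/630 ≈ 1.3635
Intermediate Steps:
11/(-90) + 364/245 = 11*(-1/90) + 364*(1/245) = -11/90 + 52/35 = 859/630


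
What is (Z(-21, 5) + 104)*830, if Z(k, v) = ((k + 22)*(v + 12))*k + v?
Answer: -205840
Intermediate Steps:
Z(k, v) = v + k*(12 + v)*(22 + k) (Z(k, v) = ((22 + k)*(12 + v))*k + v = ((12 + v)*(22 + k))*k + v = k*(12 + v)*(22 + k) + v = v + k*(12 + v)*(22 + k))
(Z(-21, 5) + 104)*830 = ((5 + 12*(-21)**2 + 264*(-21) + 5*(-21)**2 + 22*(-21)*5) + 104)*830 = ((5 + 12*441 - 5544 + 5*441 - 2310) + 104)*830 = ((5 + 5292 - 5544 + 2205 - 2310) + 104)*830 = (-352 + 104)*830 = -248*830 = -205840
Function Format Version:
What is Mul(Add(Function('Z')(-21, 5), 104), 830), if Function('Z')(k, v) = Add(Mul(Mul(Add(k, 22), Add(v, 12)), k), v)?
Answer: -205840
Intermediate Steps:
Function('Z')(k, v) = Add(v, Mul(k, Add(12, v), Add(22, k))) (Function('Z')(k, v) = Add(Mul(Mul(Add(22, k), Add(12, v)), k), v) = Add(Mul(Mul(Add(12, v), Add(22, k)), k), v) = Add(Mul(k, Add(12, v), Add(22, k)), v) = Add(v, Mul(k, Add(12, v), Add(22, k))))
Mul(Add(Function('Z')(-21, 5), 104), 830) = Mul(Add(Add(5, Mul(12, Pow(-21, 2)), Mul(264, -21), Mul(5, Pow(-21, 2)), Mul(22, -21, 5)), 104), 830) = Mul(Add(Add(5, Mul(12, 441), -5544, Mul(5, 441), -2310), 104), 830) = Mul(Add(Add(5, 5292, -5544, 2205, -2310), 104), 830) = Mul(Add(-352, 104), 830) = Mul(-248, 830) = -205840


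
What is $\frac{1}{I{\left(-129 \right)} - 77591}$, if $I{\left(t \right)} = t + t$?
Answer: $- \frac{1}{77849} \approx -1.2845 \cdot 10^{-5}$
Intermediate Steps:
$I{\left(t \right)} = 2 t$
$\frac{1}{I{\left(-129 \right)} - 77591} = \frac{1}{2 \left(-129\right) - 77591} = \frac{1}{-258 - 77591} = \frac{1}{-77849} = - \frac{1}{77849}$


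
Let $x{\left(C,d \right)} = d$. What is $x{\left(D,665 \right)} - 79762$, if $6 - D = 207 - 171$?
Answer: $-79097$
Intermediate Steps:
$D = -30$ ($D = 6 - \left(207 - 171\right) = 6 - 36 = -30$)
$x{\left(D,665 \right)} - 79762 = 665 - 79762 = -79097$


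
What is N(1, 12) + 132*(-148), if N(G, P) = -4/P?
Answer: -58609/3 ≈ -19536.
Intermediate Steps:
N(1, 12) + 132*(-148) = -4/12 + 132*(-148) = -4*1/12 - 19536 = -1/3 - 19536 = -58609/3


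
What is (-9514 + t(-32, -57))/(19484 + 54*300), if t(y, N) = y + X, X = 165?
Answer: -9381/35684 ≈ -0.26289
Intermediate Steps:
t(y, N) = 165 + y (t(y, N) = y + 165 = 165 + y)
(-9514 + t(-32, -57))/(19484 + 54*300) = (-9514 + (165 - 32))/(19484 + 54*300) = (-9514 + 133)/(19484 + 16200) = -9381/35684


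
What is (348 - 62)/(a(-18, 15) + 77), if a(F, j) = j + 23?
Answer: 286/115 ≈ 2.4870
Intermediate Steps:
a(F, j) = 23 + j
(348 - 62)/(a(-18, 15) + 77) = (348 - 62)/((23 + 15) + 77) = 286/(38 + 77) = 286/115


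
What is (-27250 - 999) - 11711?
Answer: -39960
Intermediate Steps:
(-27250 - 999) - 11711 = -28249 - 11711 = -39960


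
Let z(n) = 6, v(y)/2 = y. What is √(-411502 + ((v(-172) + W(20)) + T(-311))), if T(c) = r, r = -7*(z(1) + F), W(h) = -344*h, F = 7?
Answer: I*√418817 ≈ 647.16*I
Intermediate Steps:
v(y) = 2*y
r = -91 (r = -7*(6 + 7) = -7*13 = -91)
T(c) = -91
√(-411502 + ((v(-172) + W(20)) + T(-311))) = √(-411502 + ((2*(-172) - 344*20) - 91)) = √(-411502 + ((-344 - 6880) - 91)) = √(-411502 + (-7224 - 91)) = √(-411502 - 7315) = √(-418817) = I*√418817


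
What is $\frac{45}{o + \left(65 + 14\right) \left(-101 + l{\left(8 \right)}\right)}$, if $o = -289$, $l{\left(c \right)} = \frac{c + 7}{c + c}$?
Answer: $- \frac{80}{14567} \approx -0.0054919$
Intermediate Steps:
$l{\left(c \right)} = \frac{7 + c}{2 c}$
$\frac{45}{o + \left(65 + 14\right) \left(-101 + l{\left(8 \right)}\right)} = \frac{45}{-289 + \left(65 + 14\right) \left(-101 + \frac{7 + 8}{2 \cdot 8}\right)} = \frac{45}{-289 + 79 \left(-101 + \frac{1}{2} \cdot \frac{1}{8} \cdot 15\right)} = \frac{45}{-289 + 79 \left(-101 + \frac{15}{16}\right)} = \frac{45}{-289 + 79 \left(- \frac{1601}{16}\right)} = \frac{45}{-289 - \frac{126479}{16}} = \frac{45}{- \frac{131103}{16}} = 45 \left(- \frac{16}{131103}\right) = - \frac{80}{14567}$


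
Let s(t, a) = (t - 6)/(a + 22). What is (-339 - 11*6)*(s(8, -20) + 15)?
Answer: -6480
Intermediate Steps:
s(t, a) = (-6 + t)/(22 + a)
(-339 - 11*6)*(s(8, -20) + 15) = (-339 - 11*6)*((-6 + 8)/(22 - 20) + 15) = (-339 - 66)*(2/2 + 15) = -405*((1/2)*2 + 15) = -405*(1 + 15) = -405*16 = -6480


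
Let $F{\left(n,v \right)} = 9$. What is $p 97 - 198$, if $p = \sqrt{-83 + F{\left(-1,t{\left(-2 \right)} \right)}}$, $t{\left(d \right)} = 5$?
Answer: $-198 + 97 i \sqrt{74} \approx -198.0 + 834.43 i$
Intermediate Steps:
$p = i \sqrt{74}$ ($p = \sqrt{-83 + 9} = \sqrt{-74} = i \sqrt{74} \approx 8.6023 i$)
$p 97 - 198 = i \sqrt{74} \cdot 97 - 198 = 97 i \sqrt{74} - 198 = -198 + 97 i \sqrt{74}$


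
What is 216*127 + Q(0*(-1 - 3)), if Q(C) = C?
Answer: 27432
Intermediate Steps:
216*127 + Q(0*(-1 - 3)) = 216*127 + 0*(-1 - 3) = 27432 + 0*(-4) = 27432 + 0 = 27432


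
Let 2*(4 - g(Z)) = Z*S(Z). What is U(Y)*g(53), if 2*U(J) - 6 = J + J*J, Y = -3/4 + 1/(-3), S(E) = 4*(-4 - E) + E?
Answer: 8141191/576 ≈ 14134.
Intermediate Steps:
S(E) = -16 - 3*E (S(E) = (-16 - 4*E) + E = -16 - 3*E)
Y = -13/12 (Y = -3*¼ + 1*(-⅓) = -¾ - ⅓ = -13/12 ≈ -1.0833)
g(Z) = 4 - Z*(-16 - 3*Z)/2
U(J) = 3 + J/2 + J²/2 (U(J) = 3 + (J + J*J)/2 = 3 + (J + J²)/2 = 3 + (J/2 + J²/2) = 3 + J/2 + J²/2)
U(Y)*g(53) = (3 + (½)*(-13/12) + (-13/12)²/2)*(4 + (½)*53*(16 + 3*53)) = (3 - 13/24 + (½)*(169/144))*(4 + (½)*53*(16 + 159)) = (3 - 13/24 + 169/288)*(4 + (½)*53*175) = 877*(4 + 9275/2)/288 = (877/288)*(9283/2) = 8141191/576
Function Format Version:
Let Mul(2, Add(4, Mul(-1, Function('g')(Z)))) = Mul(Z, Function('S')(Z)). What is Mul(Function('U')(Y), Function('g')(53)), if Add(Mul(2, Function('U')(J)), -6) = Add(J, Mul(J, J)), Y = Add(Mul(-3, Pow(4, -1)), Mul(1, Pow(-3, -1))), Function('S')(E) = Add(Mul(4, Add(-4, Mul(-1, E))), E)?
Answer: Rational(8141191, 576) ≈ 14134.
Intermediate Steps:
Function('S')(E) = Add(-16, Mul(-3, E)) (Function('S')(E) = Add(Add(-16, Mul(-4, E)), E) = Add(-16, Mul(-3, E)))
Y = Rational(-13, 12) (Y = Add(Mul(-3, Rational(1, 4)), Mul(1, Rational(-1, 3))) = Add(Rational(-3, 4), Rational(-1, 3)) = Rational(-13, 12) ≈ -1.0833)
Function('g')(Z) = Add(4, Mul(Rational(-1, 2), Z, Add(-16, Mul(-3, Z)))) (Function('g')(Z) = Add(4, Mul(Rational(-1, 2), Mul(Z, Add(-16, Mul(-3, Z))))) = Add(4, Mul(Rational(-1, 2), Z, Add(-16, Mul(-3, Z)))))
Function('U')(J) = Add(3, Mul(Rational(1, 2), J), Mul(Rational(1, 2), Pow(J, 2))) (Function('U')(J) = Add(3, Mul(Rational(1, 2), Add(J, Mul(J, J)))) = Add(3, Mul(Rational(1, 2), Add(J, Pow(J, 2)))) = Add(3, Add(Mul(Rational(1, 2), J), Mul(Rational(1, 2), Pow(J, 2)))) = Add(3, Mul(Rational(1, 2), J), Mul(Rational(1, 2), Pow(J, 2))))
Mul(Function('U')(Y), Function('g')(53)) = Mul(Add(3, Mul(Rational(1, 2), Rational(-13, 12)), Mul(Rational(1, 2), Pow(Rational(-13, 12), 2))), Add(4, Mul(Rational(1, 2), 53, Add(16, Mul(3, 53))))) = Mul(Add(3, Rational(-13, 24), Mul(Rational(1, 2), Rational(169, 144))), Add(4, Mul(Rational(1, 2), 53, Add(16, 159)))) = Mul(Add(3, Rational(-13, 24), Rational(169, 288)), Add(4, Mul(Rational(1, 2), 53, 175))) = Mul(Rational(877, 288), Add(4, Rational(9275, 2))) = Mul(Rational(877, 288), Rational(9283, 2)) = Rational(8141191, 576)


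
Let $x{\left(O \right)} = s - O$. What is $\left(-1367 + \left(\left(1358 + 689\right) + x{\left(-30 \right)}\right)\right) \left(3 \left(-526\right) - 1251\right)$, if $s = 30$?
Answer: $-2093460$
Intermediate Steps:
$x{\left(O \right)} = 30 - O$
$\left(-1367 + \left(\left(1358 + 689\right) + x{\left(-30 \right)}\right)\right) \left(3 \left(-526\right) - 1251\right) = \left(-1367 + \left(\left(1358 + 689\right) + \left(30 - -30\right)\right)\right) \left(3 \left(-526\right) - 1251\right) = \left(-1367 + \left(2047 + \left(30 + 30\right)\right)\right) \left(-1578 - 1251\right) = \left(-1367 + \left(2047 + 60\right)\right) \left(-2829\right) = \left(-1367 + 2107\right) \left(-2829\right) = 740 \left(-2829\right) = -2093460$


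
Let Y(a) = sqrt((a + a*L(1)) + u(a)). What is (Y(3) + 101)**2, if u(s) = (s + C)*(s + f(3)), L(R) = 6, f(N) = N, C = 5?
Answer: (101 + sqrt(69))**2 ≈ 11948.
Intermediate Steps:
u(s) = (3 + s)*(5 + s) (u(s) = (s + 5)*(s + 3) = (5 + s)*(3 + s) = (3 + s)*(5 + s))
Y(a) = sqrt(15 + a**2 + 15*a) (Y(a) = sqrt((a + a*6) + (15 + a**2 + 8*a)) = sqrt((a + 6*a) + (15 + a**2 + 8*a)) = sqrt(7*a + (15 + a**2 + 8*a)) = sqrt(15 + a**2 + 15*a))
(Y(3) + 101)**2 = (sqrt(15 + 3**2 + 15*3) + 101)**2 = (sqrt(15 + 9 + 45) + 101)**2 = (sqrt(69) + 101)**2 = (101 + sqrt(69))**2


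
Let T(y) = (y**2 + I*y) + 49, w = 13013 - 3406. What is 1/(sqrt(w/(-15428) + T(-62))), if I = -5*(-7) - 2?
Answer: 2*sqrt(12207794557)/9495303 ≈ 0.023272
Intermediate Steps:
I = 33 (I = 35 - 2 = 33)
w = 9607
T(y) = 49 + y**2 + 33*y (T(y) = (y**2 + 33*y) + 49 = 49 + y**2 + 33*y)
1/(sqrt(w/(-15428) + T(-62))) = 1/(sqrt(9607/(-15428) + (49 + (-62)**2 + 33*(-62)))) = 1/(sqrt(9607*(-1/15428) + (49 + 3844 - 2046))) = 1/(sqrt(-9607/15428 + 1847)) = 1/(sqrt(28485909/15428)) = 1/(3*sqrt(12207794557)/7714) = 2*sqrt(12207794557)/9495303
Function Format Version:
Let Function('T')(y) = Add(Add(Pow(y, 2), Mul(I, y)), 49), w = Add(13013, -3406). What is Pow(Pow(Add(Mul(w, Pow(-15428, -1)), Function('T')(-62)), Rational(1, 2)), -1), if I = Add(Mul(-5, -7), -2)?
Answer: Mul(Rational(2, 9495303), Pow(12207794557, Rational(1, 2))) ≈ 0.023272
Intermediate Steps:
I = 33 (I = Add(35, -2) = 33)
w = 9607
Function('T')(y) = Add(49, Pow(y, 2), Mul(33, y)) (Function('T')(y) = Add(Add(Pow(y, 2), Mul(33, y)), 49) = Add(49, Pow(y, 2), Mul(33, y)))
Pow(Pow(Add(Mul(w, Pow(-15428, -1)), Function('T')(-62)), Rational(1, 2)), -1) = Pow(Pow(Add(Mul(9607, Pow(-15428, -1)), Add(49, Pow(-62, 2), Mul(33, -62))), Rational(1, 2)), -1) = Pow(Pow(Add(Mul(9607, Rational(-1, 15428)), Add(49, 3844, -2046)), Rational(1, 2)), -1) = Pow(Pow(Add(Rational(-9607, 15428), 1847), Rational(1, 2)), -1) = Pow(Pow(Rational(28485909, 15428), Rational(1, 2)), -1) = Pow(Mul(Rational(3, 7714), Pow(12207794557, Rational(1, 2))), -1) = Mul(Rational(2, 9495303), Pow(12207794557, Rational(1, 2)))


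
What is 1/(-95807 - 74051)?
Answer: -1/169858 ≈ -5.8873e-6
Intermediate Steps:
1/(-95807 - 74051) = 1/(-169858) = -1/169858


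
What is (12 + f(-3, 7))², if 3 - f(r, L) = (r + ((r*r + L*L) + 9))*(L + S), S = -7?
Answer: 225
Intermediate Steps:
f(r, L) = 3 - (-7 + L)*(9 + r + L² + r²) (f(r, L) = 3 - (r + ((r*r + L*L) + 9))*(L - 7) = 3 - (r + ((r² + L²) + 9))*(-7 + L) = 3 - (r + ((L² + r²) + 9))*(-7 + L) = 3 - (r + (9 + L² + r²))*(-7 + L) = 3 - (9 + r + L² + r²)*(-7 + L) = 3 - (-7 + L)*(9 + r + L² + r²))
(12 + f(-3, 7))² = (12 + (66 - 1*7³ - 9*7 + 7*(-3) + 7*7² + 7*(-3)² - 1*7*(-3) - 1*7*(-3)²))² = (12 + (66 - 1*343 - 63 - 21 + 7*49 + 7*9 + 21 - 1*7*9))² = (12 + (66 - 343 - 63 - 21 + 343 + 63 + 21 - 63))² = (12 + 3)² = 15² = 225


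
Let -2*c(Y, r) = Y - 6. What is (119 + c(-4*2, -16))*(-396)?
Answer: -49896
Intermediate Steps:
c(Y, r) = 3 - Y/2 (c(Y, r) = -(Y - 6)/2 = -(-6 + Y)/2 = 3 - Y/2)
(119 + c(-4*2, -16))*(-396) = (119 + (3 - (-2)*2))*(-396) = (119 + (3 - ½*(-8)))*(-396) = (119 + (3 + 4))*(-396) = (119 + 7)*(-396) = 126*(-396) = -49896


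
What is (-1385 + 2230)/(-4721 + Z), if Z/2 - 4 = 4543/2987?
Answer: -504803/2813729 ≈ -0.17941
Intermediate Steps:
Z = 32982/2987 (Z = 8 + 2*(4543/2987) = 8 + 9086/2987 = 32982/2987 ≈ 11.042)
(-1385 + 2230)/(-4721 + Z) = (-1385 + 2230)/(-4721 + 32982/2987) = 845/(-14068645/2987) = 845*(-2987/14068645) = -504803/2813729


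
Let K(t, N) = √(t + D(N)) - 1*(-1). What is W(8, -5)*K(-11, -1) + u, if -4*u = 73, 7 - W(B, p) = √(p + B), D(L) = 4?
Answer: -73/4 + (1 + I*√7)*(7 - √3) ≈ -12.982 + 13.938*I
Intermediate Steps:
W(B, p) = 7 - √(B + p) (W(B, p) = 7 - √(p + B) = 7 - √(B + p))
K(t, N) = 1 + √(4 + t) (K(t, N) = √(t + 4) - 1*(-1) = √(4 + t) + 1 = 1 + √(4 + t))
u = -73/4 (u = -¼*73 = -73/4 ≈ -18.250)
W(8, -5)*K(-11, -1) + u = (7 - √(8 - 5))*(1 + √(4 - 11)) - 73/4 = (7 - √3)*(1 + √(-7)) - 73/4 = (7 - √3)*(1 + I*√7) - 73/4 = (1 + I*√7)*(7 - √3) - 73/4 = -73/4 + (1 + I*√7)*(7 - √3)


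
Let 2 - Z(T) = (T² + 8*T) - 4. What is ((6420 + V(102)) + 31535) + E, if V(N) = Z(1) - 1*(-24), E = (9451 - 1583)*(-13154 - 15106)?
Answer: -222311704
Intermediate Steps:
Z(T) = 6 - T² - 8*T (Z(T) = 2 - ((T² + 8*T) - 4) = 2 - (-4 + T² + 8*T) = 2 + (4 - T² - 8*T) = 6 - T² - 8*T)
E = -222349680 (E = 7868*(-28260) = -222349680)
V(N) = 21 (V(N) = (6 - 1*1² - 8*1) - 1*(-24) = (6 - 1*1 - 8) + 24 = (6 - 1 - 8) + 24 = -3 + 24 = 21)
((6420 + V(102)) + 31535) + E = ((6420 + 21) + 31535) - 222349680 = (6441 + 31535) - 222349680 = 37976 - 222349680 = -222311704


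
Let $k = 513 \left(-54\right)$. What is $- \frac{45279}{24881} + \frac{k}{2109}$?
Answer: $- \frac{13767489}{920597} \approx -14.955$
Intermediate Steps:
$k = -27702$
$- \frac{45279}{24881} + \frac{k}{2109} = - \frac{45279}{24881} - \frac{27702}{2109} = \left(-45279\right) \frac{1}{24881} - \frac{486}{37} = - \frac{45279}{24881} - \frac{486}{37} = - \frac{13767489}{920597}$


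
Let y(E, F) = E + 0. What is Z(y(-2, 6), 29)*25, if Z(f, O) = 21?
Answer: 525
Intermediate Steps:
y(E, F) = E
Z(y(-2, 6), 29)*25 = 21*25 = 525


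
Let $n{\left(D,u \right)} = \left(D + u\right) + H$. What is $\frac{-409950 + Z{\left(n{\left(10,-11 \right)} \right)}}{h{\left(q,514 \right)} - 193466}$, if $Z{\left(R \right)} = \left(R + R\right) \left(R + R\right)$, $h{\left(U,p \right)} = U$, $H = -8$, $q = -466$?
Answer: $\frac{22757}{10774} \approx 2.1122$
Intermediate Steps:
$n{\left(D,u \right)} = -8 + D + u$ ($n{\left(D,u \right)} = \left(D + u\right) - 8 = -8 + D + u$)
$Z{\left(R \right)} = 4 R^{2}$ ($Z{\left(R \right)} = 2 R 2 R = 4 R^{2}$)
$\frac{-409950 + Z{\left(n{\left(10,-11 \right)} \right)}}{h{\left(q,514 \right)} - 193466} = \frac{-409950 + 4 \left(-8 + 10 - 11\right)^{2}}{-466 - 193466} = \frac{-409950 + 4 \left(-9\right)^{2}}{-193932} = \left(-409950 + 4 \cdot 81\right) \left(- \frac{1}{193932}\right) = \left(-409950 + 324\right) \left(- \frac{1}{193932}\right) = \left(-409626\right) \left(- \frac{1}{193932}\right) = \frac{22757}{10774}$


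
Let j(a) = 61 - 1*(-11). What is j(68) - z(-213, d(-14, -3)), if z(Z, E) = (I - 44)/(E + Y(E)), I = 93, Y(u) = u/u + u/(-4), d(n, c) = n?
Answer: 1466/19 ≈ 77.158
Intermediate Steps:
Y(u) = 1 - u/4 (Y(u) = 1 + u*(-1/4) = 1 - u/4)
z(Z, E) = 49/(1 + 3*E/4) (z(Z, E) = (93 - 44)/(E + (1 - E/4)) = 49/(1 + 3*E/4))
j(a) = 72 (j(a) = 61 + 11 = 72)
j(68) - z(-213, d(-14, -3)) = 72 - 196/(4 + 3*(-14)) = 72 - 196/(4 - 42) = 72 - 196/(-38) = 72 - 196*(-1)/38 = 72 - 1*(-98/19) = 72 + 98/19 = 1466/19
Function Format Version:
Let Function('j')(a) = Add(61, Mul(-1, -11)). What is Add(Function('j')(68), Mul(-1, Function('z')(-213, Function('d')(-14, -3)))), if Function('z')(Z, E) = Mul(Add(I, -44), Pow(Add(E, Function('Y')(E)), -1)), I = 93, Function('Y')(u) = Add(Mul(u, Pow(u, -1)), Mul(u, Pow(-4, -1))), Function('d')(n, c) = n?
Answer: Rational(1466, 19) ≈ 77.158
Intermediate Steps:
Function('Y')(u) = Add(1, Mul(Rational(-1, 4), u)) (Function('Y')(u) = Add(1, Mul(u, Rational(-1, 4))) = Add(1, Mul(Rational(-1, 4), u)))
Function('z')(Z, E) = Mul(49, Pow(Add(1, Mul(Rational(3, 4), E)), -1)) (Function('z')(Z, E) = Mul(Add(93, -44), Pow(Add(E, Add(1, Mul(Rational(-1, 4), E))), -1)) = Mul(49, Pow(Add(1, Mul(Rational(3, 4), E)), -1)))
Function('j')(a) = 72 (Function('j')(a) = Add(61, 11) = 72)
Add(Function('j')(68), Mul(-1, Function('z')(-213, Function('d')(-14, -3)))) = Add(72, Mul(-1, Mul(196, Pow(Add(4, Mul(3, -14)), -1)))) = Add(72, Mul(-1, Mul(196, Pow(Add(4, -42), -1)))) = Add(72, Mul(-1, Mul(196, Pow(-38, -1)))) = Add(72, Mul(-1, Mul(196, Rational(-1, 38)))) = Add(72, Mul(-1, Rational(-98, 19))) = Add(72, Rational(98, 19)) = Rational(1466, 19)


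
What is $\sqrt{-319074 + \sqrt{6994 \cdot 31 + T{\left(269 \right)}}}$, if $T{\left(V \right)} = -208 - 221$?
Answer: $\sqrt{-319074 + \sqrt{216385}} \approx 564.45 i$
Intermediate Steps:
$T{\left(V \right)} = -429$
$\sqrt{-319074 + \sqrt{6994 \cdot 31 + T{\left(269 \right)}}} = \sqrt{-319074 + \sqrt{6994 \cdot 31 - 429}} = \sqrt{-319074 + \sqrt{216814 - 429}} = \sqrt{-319074 + \sqrt{216385}}$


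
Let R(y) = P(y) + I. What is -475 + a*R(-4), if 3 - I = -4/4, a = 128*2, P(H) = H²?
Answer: 4645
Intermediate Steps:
a = 256
I = 4 (I = 3 - (-4)/4 = 3 - 1*(-1) = 3 + 1 = 4)
R(y) = 4 + y² (R(y) = y² + 4 = 4 + y²)
-475 + a*R(-4) = -475 + 256*(4 + (-4)²) = -475 + 256*(4 + 16) = -475 + 256*20 = -475 + 5120 = 4645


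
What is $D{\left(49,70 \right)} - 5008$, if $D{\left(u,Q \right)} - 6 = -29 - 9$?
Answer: $-5040$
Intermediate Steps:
$D{\left(u,Q \right)} = -32$ ($D{\left(u,Q \right)} = 6 - 38 = -32$)
$D{\left(49,70 \right)} - 5008 = -32 - 5008 = -5040$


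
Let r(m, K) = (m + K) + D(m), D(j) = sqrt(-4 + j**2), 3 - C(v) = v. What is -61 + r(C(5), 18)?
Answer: -45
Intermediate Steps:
C(v) = 3 - v
r(m, K) = K + m + sqrt(-4 + m**2) (r(m, K) = (m + K) + sqrt(-4 + m**2) = (K + m) + sqrt(-4 + m**2) = K + m + sqrt(-4 + m**2))
-61 + r(C(5), 18) = -61 + (18 + (3 - 1*5) + sqrt(-4 + (3 - 1*5)**2)) = -61 + (18 + (3 - 5) + sqrt(-4 + (3 - 5)**2)) = -61 + (18 - 2 + sqrt(-4 + (-2)**2)) = -61 + (18 - 2 + sqrt(-4 + 4)) = -61 + (18 - 2 + sqrt(0)) = -61 + (18 - 2 + 0) = -61 + 16 = -45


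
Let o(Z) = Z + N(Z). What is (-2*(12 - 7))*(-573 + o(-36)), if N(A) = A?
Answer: 6450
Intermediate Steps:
o(Z) = 2*Z (o(Z) = Z + Z = 2*Z)
(-2*(12 - 7))*(-573 + o(-36)) = (-2*(12 - 7))*(-573 + 2*(-36)) = (-2*5)*(-573 - 72) = -10*(-645) = 6450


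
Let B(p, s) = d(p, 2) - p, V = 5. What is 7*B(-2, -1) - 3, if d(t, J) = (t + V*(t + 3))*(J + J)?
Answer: 95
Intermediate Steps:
d(t, J) = 2*J*(15 + 6*t) (d(t, J) = (t + 5*(t + 3))*(J + J) = (t + 5*(3 + t))*(2*J) = (t + (15 + 5*t))*(2*J) = (15 + 6*t)*(2*J) = 2*J*(15 + 6*t))
B(p, s) = 60 + 23*p (B(p, s) = 6*2*(5 + 2*p) - p = (60 + 24*p) - p = 60 + 23*p)
7*B(-2, -1) - 3 = 7*(60 + 23*(-2)) - 3 = 7*(60 - 46) - 3 = 7*14 - 3 = 98 - 3 = 95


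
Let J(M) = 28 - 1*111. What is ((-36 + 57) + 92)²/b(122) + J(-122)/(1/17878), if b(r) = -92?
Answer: -136529177/92 ≈ -1.4840e+6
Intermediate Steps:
J(M) = -83 (J(M) = 28 - 111 = -83)
((-36 + 57) + 92)²/b(122) + J(-122)/(1/17878) = ((-36 + 57) + 92)²/(-92) - 83/(1/17878) = (21 + 92)²*(-1/92) - 83/1/17878 = 113²*(-1/92) - 83*17878 = 12769*(-1/92) - 1483874 = -12769/92 - 1483874 = -136529177/92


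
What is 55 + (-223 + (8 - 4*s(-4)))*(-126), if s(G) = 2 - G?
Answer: 30169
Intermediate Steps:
55 + (-223 + (8 - 4*s(-4)))*(-126) = 55 + (-223 + (8 - 4*(2 - 1*(-4))))*(-126) = 55 + (-223 + (8 - 4*(2 + 4)))*(-126) = 55 + (-223 + (8 - 4*6))*(-126) = 55 + (-223 + (8 - 24))*(-126) = 55 + (-223 - 16)*(-126) = 55 - 239*(-126) = 55 + 30114 = 30169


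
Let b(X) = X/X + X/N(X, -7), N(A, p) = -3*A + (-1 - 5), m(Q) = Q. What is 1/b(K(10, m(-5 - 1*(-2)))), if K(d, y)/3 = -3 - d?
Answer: 37/24 ≈ 1.5417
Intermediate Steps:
N(A, p) = -6 - 3*A (N(A, p) = -3*A - 6 = -6 - 3*A)
K(d, y) = -9 - 3*d (K(d, y) = 3*(-3 - d) = -9 - 3*d)
b(X) = 1 + X/(-6 - 3*X) (b(X) = X/X + X/(-6 - 3*X) = 1 + X/(-6 - 3*X))
1/b(K(10, m(-5 - 1*(-2)))) = 1/(2*(3 + (-9 - 3*10))/(3*(2 + (-9 - 3*10)))) = 1/(2*(3 + (-9 - 30))/(3*(2 + (-9 - 30)))) = 1/(2*(3 - 39)/(3*(2 - 39))) = 1/((⅔)*(-36)/(-37)) = 1/((⅔)*(-1/37)*(-36)) = 1/(24/37) = 37/24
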